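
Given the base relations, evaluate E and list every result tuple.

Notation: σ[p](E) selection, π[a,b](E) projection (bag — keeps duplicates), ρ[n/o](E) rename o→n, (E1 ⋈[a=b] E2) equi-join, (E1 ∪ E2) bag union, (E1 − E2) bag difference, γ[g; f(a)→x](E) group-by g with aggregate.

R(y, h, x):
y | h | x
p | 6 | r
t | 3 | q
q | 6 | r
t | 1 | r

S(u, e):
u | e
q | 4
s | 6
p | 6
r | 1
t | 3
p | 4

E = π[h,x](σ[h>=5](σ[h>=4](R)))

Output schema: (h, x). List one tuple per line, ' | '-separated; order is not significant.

Subexpression sizes:
  R → 4
  σ[h>=4](R) → 2
  σ[h>=5](σ[h>=4](R)) → 2
  π[h,x](σ[h>=5](σ[h>=4](R))) → 2

== RESULT ==
h | x
6 | r
6 | r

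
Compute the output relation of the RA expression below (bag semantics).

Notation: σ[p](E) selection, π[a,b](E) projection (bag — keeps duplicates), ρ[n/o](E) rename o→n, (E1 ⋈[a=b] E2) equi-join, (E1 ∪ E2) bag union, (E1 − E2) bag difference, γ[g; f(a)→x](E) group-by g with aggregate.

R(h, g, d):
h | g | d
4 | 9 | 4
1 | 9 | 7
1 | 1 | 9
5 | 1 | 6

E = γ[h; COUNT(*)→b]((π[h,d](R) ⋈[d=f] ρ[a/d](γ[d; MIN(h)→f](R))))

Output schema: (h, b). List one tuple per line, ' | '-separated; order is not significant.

Row counts bottom-up:
  R → 4
  π[h,d](R) → 4
  R → 4
  γ[d; MIN(h)→f](R) → 4
  ρ[a/d](γ[d; MIN(h)→f](R)) → 4
  (π[h,d](R) ⋈[d=f] ρ[a/d](γ[d; MIN(h)→f](R))) → 1
  γ[h; COUNT(*)→b]((π[h,d](R) ⋈[d=f] ρ[a/d](γ[d; MIN(h)→f](R)))) → 1

== RESULT ==
h | b
4 | 1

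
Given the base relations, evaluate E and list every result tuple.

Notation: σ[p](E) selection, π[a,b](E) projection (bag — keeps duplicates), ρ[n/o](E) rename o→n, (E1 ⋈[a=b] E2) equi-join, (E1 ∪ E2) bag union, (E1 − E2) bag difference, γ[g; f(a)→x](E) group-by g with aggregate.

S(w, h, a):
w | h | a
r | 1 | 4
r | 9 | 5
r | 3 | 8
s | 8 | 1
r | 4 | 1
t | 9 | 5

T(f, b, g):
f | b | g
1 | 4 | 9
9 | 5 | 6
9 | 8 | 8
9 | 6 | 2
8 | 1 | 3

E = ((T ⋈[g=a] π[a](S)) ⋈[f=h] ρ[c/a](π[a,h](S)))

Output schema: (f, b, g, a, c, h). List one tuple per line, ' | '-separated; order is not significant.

Row counts bottom-up:
  T → 5
  S → 6
  π[a](S) → 6
  (T ⋈[g=a] π[a](S)) → 1
  S → 6
  π[a,h](S) → 6
  ρ[c/a](π[a,h](S)) → 6
  ((T ⋈[g=a] π[a](S)) ⋈[f=h] ρ[c/a](π[a,h](S))) → 2

== RESULT ==
f | b | g | a | c | h
9 | 8 | 8 | 8 | 5 | 9
9 | 8 | 8 | 8 | 5 | 9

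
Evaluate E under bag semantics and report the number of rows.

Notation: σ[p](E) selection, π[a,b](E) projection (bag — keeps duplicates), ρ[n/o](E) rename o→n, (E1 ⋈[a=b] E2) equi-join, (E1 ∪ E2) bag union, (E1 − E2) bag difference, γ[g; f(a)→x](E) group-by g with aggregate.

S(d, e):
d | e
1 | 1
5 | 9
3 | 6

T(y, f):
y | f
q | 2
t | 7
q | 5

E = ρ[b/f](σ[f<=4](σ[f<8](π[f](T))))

Stepwise |·|:
  T → 3
  π[f](T) → 3
  σ[f<8](π[f](T)) → 3
  σ[f<=4](σ[f<8](π[f](T))) → 1
  ρ[b/f](σ[f<=4](σ[f<8](π[f](T)))) → 1

|E| = 1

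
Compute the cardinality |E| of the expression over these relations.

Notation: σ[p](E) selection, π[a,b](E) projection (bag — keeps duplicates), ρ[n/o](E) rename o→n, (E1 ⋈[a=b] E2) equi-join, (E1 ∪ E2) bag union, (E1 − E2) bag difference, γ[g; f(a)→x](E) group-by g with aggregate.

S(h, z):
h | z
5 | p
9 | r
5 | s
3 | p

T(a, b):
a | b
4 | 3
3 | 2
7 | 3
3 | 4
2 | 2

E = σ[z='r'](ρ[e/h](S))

Stepwise |·|:
  S → 4
  ρ[e/h](S) → 4
  σ[z='r'](ρ[e/h](S)) → 1

|E| = 1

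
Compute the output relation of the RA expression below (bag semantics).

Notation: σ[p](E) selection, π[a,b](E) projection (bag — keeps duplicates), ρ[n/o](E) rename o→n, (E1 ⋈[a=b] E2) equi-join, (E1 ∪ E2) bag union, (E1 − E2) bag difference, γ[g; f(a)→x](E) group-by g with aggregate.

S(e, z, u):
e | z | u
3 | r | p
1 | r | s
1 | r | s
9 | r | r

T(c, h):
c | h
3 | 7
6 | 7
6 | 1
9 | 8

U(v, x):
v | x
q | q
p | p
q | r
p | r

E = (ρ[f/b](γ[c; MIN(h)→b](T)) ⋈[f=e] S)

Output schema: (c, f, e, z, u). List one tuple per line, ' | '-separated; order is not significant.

Row counts bottom-up:
  T → 4
  γ[c; MIN(h)→b](T) → 3
  ρ[f/b](γ[c; MIN(h)→b](T)) → 3
  S → 4
  (ρ[f/b](γ[c; MIN(h)→b](T)) ⋈[f=e] S) → 2

== RESULT ==
c | f | e | z | u
6 | 1 | 1 | r | s
6 | 1 | 1 | r | s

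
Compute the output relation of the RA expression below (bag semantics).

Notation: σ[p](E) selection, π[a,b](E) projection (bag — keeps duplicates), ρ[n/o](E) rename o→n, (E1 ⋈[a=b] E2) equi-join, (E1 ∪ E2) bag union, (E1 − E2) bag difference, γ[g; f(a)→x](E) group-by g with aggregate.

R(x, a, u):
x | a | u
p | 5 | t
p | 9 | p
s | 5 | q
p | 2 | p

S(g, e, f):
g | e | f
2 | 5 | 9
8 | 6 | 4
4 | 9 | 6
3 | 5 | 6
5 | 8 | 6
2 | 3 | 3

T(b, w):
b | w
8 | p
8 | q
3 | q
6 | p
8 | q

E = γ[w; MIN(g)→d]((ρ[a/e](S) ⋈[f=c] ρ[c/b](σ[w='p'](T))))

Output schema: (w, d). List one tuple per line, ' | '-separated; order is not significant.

Per-node cardinality:
  S → 6
  ρ[a/e](S) → 6
  T → 5
  σ[w='p'](T) → 2
  ρ[c/b](σ[w='p'](T)) → 2
  (ρ[a/e](S) ⋈[f=c] ρ[c/b](σ[w='p'](T))) → 3
  γ[w; MIN(g)→d]((ρ[a/e](S) ⋈[f=c] ρ[c/b](σ[w='p'](T)))) → 1

== RESULT ==
w | d
p | 3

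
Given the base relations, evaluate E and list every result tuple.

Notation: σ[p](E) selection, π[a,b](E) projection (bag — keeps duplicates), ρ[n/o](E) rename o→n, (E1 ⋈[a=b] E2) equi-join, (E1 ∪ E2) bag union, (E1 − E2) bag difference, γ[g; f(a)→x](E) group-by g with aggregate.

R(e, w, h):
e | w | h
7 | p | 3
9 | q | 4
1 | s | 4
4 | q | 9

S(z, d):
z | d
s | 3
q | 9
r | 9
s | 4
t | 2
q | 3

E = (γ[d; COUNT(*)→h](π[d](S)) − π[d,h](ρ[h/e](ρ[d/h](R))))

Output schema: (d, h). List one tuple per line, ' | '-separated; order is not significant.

Subexpression sizes:
  S → 6
  π[d](S) → 6
  γ[d; COUNT(*)→h](π[d](S)) → 4
  R → 4
  ρ[d/h](R) → 4
  ρ[h/e](ρ[d/h](R)) → 4
  π[d,h](ρ[h/e](ρ[d/h](R))) → 4
  (γ[d; COUNT(*)→h](π[d](S)) − π[d,h](ρ[h/e](ρ[d/h](R)))) → 3

== RESULT ==
d | h
2 | 1
3 | 2
9 | 2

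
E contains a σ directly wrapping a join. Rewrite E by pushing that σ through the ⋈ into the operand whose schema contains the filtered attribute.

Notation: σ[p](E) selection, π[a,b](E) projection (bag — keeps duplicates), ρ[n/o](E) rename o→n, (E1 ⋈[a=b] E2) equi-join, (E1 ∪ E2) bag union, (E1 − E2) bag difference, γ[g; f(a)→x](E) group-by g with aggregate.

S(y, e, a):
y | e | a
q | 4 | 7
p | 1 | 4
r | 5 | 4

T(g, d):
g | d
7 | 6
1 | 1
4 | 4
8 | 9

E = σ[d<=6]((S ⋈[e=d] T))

σ filters on d, owned by the right side.
E' = (S ⋈[e=d] σ[d<=6](T))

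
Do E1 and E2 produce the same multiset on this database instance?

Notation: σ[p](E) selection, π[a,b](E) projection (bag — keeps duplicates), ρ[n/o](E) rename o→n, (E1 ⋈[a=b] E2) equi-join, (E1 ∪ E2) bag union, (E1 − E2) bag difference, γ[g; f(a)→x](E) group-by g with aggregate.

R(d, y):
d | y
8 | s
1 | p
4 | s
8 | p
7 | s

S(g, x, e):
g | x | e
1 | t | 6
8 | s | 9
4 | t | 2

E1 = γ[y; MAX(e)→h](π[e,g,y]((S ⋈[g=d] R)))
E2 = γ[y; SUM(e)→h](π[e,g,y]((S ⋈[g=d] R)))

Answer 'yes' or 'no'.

E1 stepwise |·|:
  S → 3
  R → 5
  (S ⋈[g=d] R) → 4
  π[e,g,y]((S ⋈[g=d] R)) → 4
  γ[y; MAX(e)→h](π[e,g,y]((S ⋈[g=d] R))) → 2
E2 stepwise |·|:
  S → 3
  R → 5
  (S ⋈[g=d] R) → 4
  π[e,g,y]((S ⋈[g=d] R)) → 4
  γ[y; SUM(e)→h](π[e,g,y]((S ⋈[g=d] R))) → 2

E1 result:
y | h
p | 9
s | 9
E2 result:
y | h
p | 15
s | 11
Witness: ('p', 9) appears 1× in E1 but 0× in E2.

no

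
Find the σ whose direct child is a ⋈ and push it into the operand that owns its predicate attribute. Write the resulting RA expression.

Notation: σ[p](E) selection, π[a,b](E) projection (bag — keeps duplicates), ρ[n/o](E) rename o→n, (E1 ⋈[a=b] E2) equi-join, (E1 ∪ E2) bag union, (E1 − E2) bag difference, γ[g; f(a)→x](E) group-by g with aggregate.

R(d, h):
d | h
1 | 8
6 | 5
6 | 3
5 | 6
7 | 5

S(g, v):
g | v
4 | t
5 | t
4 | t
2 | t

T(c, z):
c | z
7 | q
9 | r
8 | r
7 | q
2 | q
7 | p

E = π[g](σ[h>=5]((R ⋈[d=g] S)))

σ filters on h, owned by the left side.
E' = π[g]((σ[h>=5](R) ⋈[d=g] S))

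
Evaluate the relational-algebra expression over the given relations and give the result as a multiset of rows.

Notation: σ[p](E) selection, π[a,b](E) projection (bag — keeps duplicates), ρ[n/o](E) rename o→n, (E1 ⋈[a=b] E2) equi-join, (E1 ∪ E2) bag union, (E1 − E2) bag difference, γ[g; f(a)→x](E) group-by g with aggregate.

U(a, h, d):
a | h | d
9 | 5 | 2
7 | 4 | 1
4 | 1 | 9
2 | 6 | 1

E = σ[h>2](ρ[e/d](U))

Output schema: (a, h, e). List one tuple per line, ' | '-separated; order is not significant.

Per-node cardinality:
  U → 4
  ρ[e/d](U) → 4
  σ[h>2](ρ[e/d](U)) → 3

== RESULT ==
a | h | e
2 | 6 | 1
7 | 4 | 1
9 | 5 | 2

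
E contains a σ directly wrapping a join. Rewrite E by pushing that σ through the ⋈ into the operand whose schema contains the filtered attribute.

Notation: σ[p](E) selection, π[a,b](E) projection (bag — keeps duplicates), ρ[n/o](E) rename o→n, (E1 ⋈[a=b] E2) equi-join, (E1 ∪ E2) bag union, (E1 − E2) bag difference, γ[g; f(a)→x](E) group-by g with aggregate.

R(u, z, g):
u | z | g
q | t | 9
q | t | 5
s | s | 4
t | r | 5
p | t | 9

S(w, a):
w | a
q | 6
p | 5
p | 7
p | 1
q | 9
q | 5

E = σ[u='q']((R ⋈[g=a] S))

σ filters on u, owned by the left side.
E' = (σ[u='q'](R) ⋈[g=a] S)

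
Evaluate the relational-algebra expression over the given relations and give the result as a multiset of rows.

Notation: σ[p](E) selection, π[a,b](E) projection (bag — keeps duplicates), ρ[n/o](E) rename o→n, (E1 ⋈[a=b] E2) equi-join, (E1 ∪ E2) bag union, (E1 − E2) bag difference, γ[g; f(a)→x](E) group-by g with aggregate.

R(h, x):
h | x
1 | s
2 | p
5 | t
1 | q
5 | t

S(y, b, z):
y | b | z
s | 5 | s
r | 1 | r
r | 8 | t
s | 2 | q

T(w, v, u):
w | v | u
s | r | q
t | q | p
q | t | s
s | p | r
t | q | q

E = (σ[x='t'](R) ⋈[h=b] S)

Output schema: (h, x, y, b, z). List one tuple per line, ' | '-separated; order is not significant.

Stepwise |·|:
  R → 5
  σ[x='t'](R) → 2
  S → 4
  (σ[x='t'](R) ⋈[h=b] S) → 2

== RESULT ==
h | x | y | b | z
5 | t | s | 5 | s
5 | t | s | 5 | s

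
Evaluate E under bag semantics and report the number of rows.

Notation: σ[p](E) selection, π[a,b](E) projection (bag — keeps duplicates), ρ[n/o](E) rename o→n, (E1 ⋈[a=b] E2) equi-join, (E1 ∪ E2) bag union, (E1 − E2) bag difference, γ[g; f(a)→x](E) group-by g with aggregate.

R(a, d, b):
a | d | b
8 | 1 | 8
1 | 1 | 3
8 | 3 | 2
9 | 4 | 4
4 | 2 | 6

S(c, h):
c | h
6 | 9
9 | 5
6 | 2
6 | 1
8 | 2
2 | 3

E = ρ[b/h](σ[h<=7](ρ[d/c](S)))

Stepwise |·|:
  S → 6
  ρ[d/c](S) → 6
  σ[h<=7](ρ[d/c](S)) → 5
  ρ[b/h](σ[h<=7](ρ[d/c](S))) → 5

|E| = 5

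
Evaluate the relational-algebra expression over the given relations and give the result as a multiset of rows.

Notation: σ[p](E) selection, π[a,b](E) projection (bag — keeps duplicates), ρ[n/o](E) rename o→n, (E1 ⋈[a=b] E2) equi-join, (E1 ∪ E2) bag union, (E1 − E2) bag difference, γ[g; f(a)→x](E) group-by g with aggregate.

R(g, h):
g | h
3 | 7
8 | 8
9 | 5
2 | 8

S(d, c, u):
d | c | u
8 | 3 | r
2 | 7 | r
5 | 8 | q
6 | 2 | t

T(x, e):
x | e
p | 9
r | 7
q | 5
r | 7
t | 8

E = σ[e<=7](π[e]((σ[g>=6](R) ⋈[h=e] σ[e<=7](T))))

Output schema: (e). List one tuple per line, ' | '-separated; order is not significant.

Stepwise |·|:
  R → 4
  σ[g>=6](R) → 2
  T → 5
  σ[e<=7](T) → 3
  (σ[g>=6](R) ⋈[h=e] σ[e<=7](T)) → 1
  π[e]((σ[g>=6](R) ⋈[h=e] σ[e<=7](T))) → 1
  σ[e<=7](π[e]((σ[g>=6](R) ⋈[h=e] σ[e<=7](T)))) → 1

== RESULT ==
e
5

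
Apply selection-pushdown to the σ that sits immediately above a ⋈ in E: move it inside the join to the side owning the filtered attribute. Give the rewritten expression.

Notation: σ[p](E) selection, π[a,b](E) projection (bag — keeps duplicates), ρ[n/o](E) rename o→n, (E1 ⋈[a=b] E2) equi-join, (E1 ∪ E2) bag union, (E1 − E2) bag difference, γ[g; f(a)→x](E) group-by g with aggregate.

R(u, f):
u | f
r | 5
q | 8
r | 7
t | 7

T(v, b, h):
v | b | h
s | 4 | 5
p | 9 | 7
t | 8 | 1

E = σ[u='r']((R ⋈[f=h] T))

σ filters on u, owned by the left side.
E' = (σ[u='r'](R) ⋈[f=h] T)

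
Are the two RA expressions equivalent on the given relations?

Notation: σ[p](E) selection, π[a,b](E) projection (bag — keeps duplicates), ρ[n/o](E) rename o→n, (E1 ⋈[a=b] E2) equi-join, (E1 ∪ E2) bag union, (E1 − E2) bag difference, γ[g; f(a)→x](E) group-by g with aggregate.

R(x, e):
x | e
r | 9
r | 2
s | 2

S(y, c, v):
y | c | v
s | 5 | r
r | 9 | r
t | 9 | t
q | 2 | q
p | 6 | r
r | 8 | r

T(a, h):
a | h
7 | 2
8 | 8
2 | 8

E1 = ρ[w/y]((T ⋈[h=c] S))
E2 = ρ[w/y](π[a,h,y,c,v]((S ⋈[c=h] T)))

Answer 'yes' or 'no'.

E1 stepwise |·|:
  T → 3
  S → 6
  (T ⋈[h=c] S) → 3
  ρ[w/y]((T ⋈[h=c] S)) → 3
E2 stepwise |·|:
  S → 6
  T → 3
  (S ⋈[c=h] T) → 3
  π[a,h,y,c,v]((S ⋈[c=h] T)) → 3
  ρ[w/y](π[a,h,y,c,v]((S ⋈[c=h] T))) → 3

E1 and E2 produce the same multiset:
a | h | w | c | v
2 | 8 | r | 8 | r
7 | 2 | q | 2 | q
8 | 8 | r | 8 | r

yes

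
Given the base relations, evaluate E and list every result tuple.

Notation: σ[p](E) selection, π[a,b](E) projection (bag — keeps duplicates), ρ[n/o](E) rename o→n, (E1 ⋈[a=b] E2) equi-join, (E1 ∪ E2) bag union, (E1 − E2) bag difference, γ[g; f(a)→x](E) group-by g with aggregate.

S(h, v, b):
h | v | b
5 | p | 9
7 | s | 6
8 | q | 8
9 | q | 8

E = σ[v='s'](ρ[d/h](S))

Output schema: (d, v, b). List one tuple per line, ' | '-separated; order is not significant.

Subexpression sizes:
  S → 4
  ρ[d/h](S) → 4
  σ[v='s'](ρ[d/h](S)) → 1

== RESULT ==
d | v | b
7 | s | 6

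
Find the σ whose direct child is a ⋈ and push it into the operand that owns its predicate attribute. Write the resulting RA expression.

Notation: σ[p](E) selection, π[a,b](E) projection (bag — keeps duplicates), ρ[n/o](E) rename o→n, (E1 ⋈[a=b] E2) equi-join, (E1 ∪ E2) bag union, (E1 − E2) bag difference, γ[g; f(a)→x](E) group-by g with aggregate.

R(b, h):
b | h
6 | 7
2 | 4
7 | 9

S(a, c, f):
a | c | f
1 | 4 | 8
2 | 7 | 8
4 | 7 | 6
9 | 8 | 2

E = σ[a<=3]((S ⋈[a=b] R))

σ filters on a, owned by the left side.
E' = (σ[a<=3](S) ⋈[a=b] R)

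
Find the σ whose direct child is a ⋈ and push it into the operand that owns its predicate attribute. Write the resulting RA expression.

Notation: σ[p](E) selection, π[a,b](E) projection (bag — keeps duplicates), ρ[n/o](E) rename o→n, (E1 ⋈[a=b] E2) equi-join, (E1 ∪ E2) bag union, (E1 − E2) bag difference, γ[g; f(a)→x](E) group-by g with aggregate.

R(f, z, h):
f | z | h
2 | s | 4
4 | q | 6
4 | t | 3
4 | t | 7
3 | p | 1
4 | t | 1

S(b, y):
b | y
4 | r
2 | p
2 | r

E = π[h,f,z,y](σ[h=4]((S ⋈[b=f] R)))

σ filters on h, owned by the right side.
E' = π[h,f,z,y]((S ⋈[b=f] σ[h=4](R)))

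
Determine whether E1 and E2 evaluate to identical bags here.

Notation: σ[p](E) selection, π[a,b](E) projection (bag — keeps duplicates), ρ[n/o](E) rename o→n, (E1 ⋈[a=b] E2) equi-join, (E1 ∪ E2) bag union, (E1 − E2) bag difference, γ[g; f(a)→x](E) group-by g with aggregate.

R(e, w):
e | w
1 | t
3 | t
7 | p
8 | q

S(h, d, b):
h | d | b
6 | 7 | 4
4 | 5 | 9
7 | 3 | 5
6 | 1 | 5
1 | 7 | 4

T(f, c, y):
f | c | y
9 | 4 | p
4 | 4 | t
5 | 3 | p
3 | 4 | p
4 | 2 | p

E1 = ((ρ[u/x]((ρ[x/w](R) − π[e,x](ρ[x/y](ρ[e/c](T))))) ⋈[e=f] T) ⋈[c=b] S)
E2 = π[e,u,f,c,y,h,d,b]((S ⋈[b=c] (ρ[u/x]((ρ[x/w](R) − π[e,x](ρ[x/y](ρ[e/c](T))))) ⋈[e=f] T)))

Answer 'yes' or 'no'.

E1 row counts bottom-up:
  R → 4
  ρ[x/w](R) → 4
  T → 5
  ρ[e/c](T) → 5
  ρ[x/y](ρ[e/c](T)) → 5
  π[e,x](ρ[x/y](ρ[e/c](T))) → 5
  (ρ[x/w](R) − π[e,x](ρ[x/y](ρ[e/c](T)))) → 4
  ρ[u/x]((ρ[x/w](R) − π[e,x](ρ[x/y](ρ[e/c](T))))) → 4
  T → 5
  (ρ[u/x]((ρ[x/w](R) − π[e,x](ρ[x/y](ρ[e/c](T))))) ⋈[e=f] T) → 1
  S → 5
  ((ρ[u/x]((ρ[x/w](R) − π[e,x](ρ[x/y](ρ[e/c](T))))) ⋈[e=f] T) ⋈[c=b] S) → 2
E2 row counts bottom-up:
  S → 5
  R → 4
  ρ[x/w](R) → 4
  T → 5
  ρ[e/c](T) → 5
  ρ[x/y](ρ[e/c](T)) → 5
  π[e,x](ρ[x/y](ρ[e/c](T))) → 5
  (ρ[x/w](R) − π[e,x](ρ[x/y](ρ[e/c](T)))) → 4
  ρ[u/x]((ρ[x/w](R) − π[e,x](ρ[x/y](ρ[e/c](T))))) → 4
  T → 5
  (ρ[u/x]((ρ[x/w](R) − π[e,x](ρ[x/y](ρ[e/c](T))))) ⋈[e=f] T) → 1
  (S ⋈[b=c] (ρ[u/x]((ρ[x/w](R) − π[e,x](ρ[x/y](ρ[e/c](T))))) ⋈[e=f] T)) → 2
  π[e,u,f,c,y,h,d,b]((S ⋈[b=c] (ρ[u/x]((ρ[x/w](R) − π[e,x](ρ[x/y](ρ[e/c](T))))) ⋈[e=f] T))) → 2

E1 and E2 produce the same multiset:
e | u | f | c | y | h | d | b
3 | t | 3 | 4 | p | 1 | 7 | 4
3 | t | 3 | 4 | p | 6 | 7 | 4

yes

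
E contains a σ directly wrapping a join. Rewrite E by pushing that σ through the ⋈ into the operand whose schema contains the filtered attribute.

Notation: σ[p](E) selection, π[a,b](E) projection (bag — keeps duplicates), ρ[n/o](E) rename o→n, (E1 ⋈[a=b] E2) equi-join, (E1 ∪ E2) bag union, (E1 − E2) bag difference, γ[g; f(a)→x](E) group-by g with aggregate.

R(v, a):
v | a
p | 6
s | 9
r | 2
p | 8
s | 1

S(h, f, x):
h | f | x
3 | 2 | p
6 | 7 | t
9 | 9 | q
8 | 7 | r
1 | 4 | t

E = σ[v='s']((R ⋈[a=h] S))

σ filters on v, owned by the left side.
E' = (σ[v='s'](R) ⋈[a=h] S)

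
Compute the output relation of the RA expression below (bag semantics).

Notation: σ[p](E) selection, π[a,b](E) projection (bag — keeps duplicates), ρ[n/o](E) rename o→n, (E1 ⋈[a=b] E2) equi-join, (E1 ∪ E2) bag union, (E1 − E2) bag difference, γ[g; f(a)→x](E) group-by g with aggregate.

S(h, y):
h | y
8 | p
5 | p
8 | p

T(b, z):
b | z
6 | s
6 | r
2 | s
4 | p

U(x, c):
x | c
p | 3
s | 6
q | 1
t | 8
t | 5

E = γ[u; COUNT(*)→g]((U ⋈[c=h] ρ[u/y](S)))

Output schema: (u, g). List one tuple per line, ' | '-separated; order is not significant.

Per-node cardinality:
  U → 5
  S → 3
  ρ[u/y](S) → 3
  (U ⋈[c=h] ρ[u/y](S)) → 3
  γ[u; COUNT(*)→g]((U ⋈[c=h] ρ[u/y](S))) → 1

== RESULT ==
u | g
p | 3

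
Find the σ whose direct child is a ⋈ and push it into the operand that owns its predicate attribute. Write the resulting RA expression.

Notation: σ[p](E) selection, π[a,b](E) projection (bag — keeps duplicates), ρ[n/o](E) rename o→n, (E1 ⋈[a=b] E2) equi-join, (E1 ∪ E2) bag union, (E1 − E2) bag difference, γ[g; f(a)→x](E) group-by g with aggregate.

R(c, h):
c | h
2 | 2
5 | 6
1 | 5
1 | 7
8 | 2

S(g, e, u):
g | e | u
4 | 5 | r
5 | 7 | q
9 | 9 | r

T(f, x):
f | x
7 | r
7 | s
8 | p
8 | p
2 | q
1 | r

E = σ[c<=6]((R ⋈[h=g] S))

σ filters on c, owned by the left side.
E' = (σ[c<=6](R) ⋈[h=g] S)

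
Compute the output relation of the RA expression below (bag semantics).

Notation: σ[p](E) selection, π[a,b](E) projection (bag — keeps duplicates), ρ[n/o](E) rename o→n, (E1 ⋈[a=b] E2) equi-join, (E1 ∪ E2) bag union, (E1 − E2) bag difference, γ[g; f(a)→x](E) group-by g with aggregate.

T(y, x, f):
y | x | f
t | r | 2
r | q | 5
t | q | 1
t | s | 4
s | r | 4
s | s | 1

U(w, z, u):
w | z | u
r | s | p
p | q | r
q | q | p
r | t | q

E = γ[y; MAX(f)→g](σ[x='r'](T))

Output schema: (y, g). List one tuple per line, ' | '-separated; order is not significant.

Stepwise |·|:
  T → 6
  σ[x='r'](T) → 2
  γ[y; MAX(f)→g](σ[x='r'](T)) → 2

== RESULT ==
y | g
s | 4
t | 2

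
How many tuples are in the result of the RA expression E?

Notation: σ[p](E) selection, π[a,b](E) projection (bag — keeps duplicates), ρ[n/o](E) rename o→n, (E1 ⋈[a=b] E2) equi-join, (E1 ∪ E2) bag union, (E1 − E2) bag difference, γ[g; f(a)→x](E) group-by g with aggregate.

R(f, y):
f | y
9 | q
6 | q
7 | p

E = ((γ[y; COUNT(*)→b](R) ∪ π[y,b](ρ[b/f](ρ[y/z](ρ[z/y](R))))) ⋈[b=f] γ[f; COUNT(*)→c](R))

Stepwise |·|:
  R → 3
  γ[y; COUNT(*)→b](R) → 2
  R → 3
  ρ[z/y](R) → 3
  ρ[y/z](ρ[z/y](R)) → 3
  ρ[b/f](ρ[y/z](ρ[z/y](R))) → 3
  π[y,b](ρ[b/f](ρ[y/z](ρ[z/y](R)))) → 3
  (γ[y; COUNT(*)→b](R) ∪ π[y,b](ρ[b/f](ρ[y/z](ρ[z/y](R))))) → 5
  R → 3
  γ[f; COUNT(*)→c](R) → 3
  ((γ[y; COUNT(*)→b](R) ∪ π[y,b](ρ[b/f](ρ[y/z](ρ[z/y](R))))) ⋈[b=f] γ[f; COUNT(*)→c](R)) → 3

|E| = 3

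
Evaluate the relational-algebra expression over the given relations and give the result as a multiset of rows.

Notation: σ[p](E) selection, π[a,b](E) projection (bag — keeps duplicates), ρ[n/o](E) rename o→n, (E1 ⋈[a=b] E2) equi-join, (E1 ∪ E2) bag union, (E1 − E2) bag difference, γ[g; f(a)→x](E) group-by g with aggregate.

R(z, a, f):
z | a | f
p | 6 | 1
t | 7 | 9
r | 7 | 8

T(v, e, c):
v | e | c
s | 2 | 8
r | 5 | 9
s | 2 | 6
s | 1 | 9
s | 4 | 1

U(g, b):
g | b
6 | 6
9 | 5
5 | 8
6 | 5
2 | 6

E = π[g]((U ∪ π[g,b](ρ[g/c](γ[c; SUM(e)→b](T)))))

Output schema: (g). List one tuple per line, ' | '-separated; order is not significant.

Subexpression sizes:
  U → 5
  T → 5
  γ[c; SUM(e)→b](T) → 4
  ρ[g/c](γ[c; SUM(e)→b](T)) → 4
  π[g,b](ρ[g/c](γ[c; SUM(e)→b](T))) → 4
  (U ∪ π[g,b](ρ[g/c](γ[c; SUM(e)→b](T)))) → 9
  π[g]((U ∪ π[g,b](ρ[g/c](γ[c; SUM(e)→b](T))))) → 9

== RESULT ==
g
1
2
5
6
6
6
8
9
9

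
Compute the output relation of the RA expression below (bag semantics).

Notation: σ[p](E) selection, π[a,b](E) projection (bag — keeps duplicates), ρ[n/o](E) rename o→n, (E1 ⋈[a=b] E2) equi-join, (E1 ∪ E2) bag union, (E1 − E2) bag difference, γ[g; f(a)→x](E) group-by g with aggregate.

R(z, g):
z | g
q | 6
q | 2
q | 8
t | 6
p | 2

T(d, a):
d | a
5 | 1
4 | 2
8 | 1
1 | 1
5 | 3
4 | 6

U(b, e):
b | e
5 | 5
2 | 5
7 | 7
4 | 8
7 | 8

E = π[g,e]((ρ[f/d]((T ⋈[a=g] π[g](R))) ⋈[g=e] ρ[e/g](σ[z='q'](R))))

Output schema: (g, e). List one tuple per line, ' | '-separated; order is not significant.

Subexpression sizes:
  T → 6
  R → 5
  π[g](R) → 5
  (T ⋈[a=g] π[g](R)) → 4
  ρ[f/d]((T ⋈[a=g] π[g](R))) → 4
  R → 5
  σ[z='q'](R) → 3
  ρ[e/g](σ[z='q'](R)) → 3
  (ρ[f/d]((T ⋈[a=g] π[g](R))) ⋈[g=e] ρ[e/g](σ[z='q'](R))) → 4
  π[g,e]((ρ[f/d]((T ⋈[a=g] π[g](R))) ⋈[g=e] ρ[e/g](σ[z='q'](R)))) → 4

== RESULT ==
g | e
2 | 2
2 | 2
6 | 6
6 | 6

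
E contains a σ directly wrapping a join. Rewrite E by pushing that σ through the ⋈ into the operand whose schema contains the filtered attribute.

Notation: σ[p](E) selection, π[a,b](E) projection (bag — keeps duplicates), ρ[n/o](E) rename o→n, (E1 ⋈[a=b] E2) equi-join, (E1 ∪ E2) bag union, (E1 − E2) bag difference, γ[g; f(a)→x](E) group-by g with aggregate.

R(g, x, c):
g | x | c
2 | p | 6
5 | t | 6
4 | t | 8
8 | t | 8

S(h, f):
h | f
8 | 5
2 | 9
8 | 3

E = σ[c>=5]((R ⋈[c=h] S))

σ filters on c, owned by the left side.
E' = (σ[c>=5](R) ⋈[c=h] S)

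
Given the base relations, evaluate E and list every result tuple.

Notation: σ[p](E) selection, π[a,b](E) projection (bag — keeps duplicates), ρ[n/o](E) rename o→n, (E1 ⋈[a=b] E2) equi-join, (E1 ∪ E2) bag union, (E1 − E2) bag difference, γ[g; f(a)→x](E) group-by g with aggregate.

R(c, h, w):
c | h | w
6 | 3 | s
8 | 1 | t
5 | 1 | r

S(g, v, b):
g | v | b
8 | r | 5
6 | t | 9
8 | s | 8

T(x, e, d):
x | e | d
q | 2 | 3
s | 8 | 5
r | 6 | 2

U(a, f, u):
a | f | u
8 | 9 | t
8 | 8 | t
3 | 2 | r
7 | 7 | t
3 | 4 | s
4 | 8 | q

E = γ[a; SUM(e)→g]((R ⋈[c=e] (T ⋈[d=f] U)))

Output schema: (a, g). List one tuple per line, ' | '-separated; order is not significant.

Per-node cardinality:
  R → 3
  T → 3
  U → 6
  (T ⋈[d=f] U) → 1
  (R ⋈[c=e] (T ⋈[d=f] U)) → 1
  γ[a; SUM(e)→g]((R ⋈[c=e] (T ⋈[d=f] U))) → 1

== RESULT ==
a | g
3 | 6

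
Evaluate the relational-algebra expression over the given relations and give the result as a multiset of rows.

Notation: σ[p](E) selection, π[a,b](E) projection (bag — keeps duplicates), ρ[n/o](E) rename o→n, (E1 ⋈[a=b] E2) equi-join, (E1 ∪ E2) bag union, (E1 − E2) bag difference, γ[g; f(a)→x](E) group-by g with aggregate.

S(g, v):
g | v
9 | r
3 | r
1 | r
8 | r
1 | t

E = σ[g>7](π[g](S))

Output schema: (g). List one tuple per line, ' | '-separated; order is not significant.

Subexpression sizes:
  S → 5
  π[g](S) → 5
  σ[g>7](π[g](S)) → 2

== RESULT ==
g
8
9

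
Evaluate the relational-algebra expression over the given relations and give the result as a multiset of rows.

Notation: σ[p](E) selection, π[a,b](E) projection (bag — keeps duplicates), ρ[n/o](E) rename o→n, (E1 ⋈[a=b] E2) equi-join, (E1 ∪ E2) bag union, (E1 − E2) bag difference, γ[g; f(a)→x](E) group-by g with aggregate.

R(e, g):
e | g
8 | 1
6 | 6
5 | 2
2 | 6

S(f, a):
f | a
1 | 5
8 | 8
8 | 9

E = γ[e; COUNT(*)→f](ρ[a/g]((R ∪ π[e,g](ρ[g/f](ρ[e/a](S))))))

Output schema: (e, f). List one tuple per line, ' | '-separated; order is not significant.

Per-node cardinality:
  R → 4
  S → 3
  ρ[e/a](S) → 3
  ρ[g/f](ρ[e/a](S)) → 3
  π[e,g](ρ[g/f](ρ[e/a](S))) → 3
  (R ∪ π[e,g](ρ[g/f](ρ[e/a](S)))) → 7
  ρ[a/g]((R ∪ π[e,g](ρ[g/f](ρ[e/a](S))))) → 7
  γ[e; COUNT(*)→f](ρ[a/g]((R ∪ π[e,g](ρ[g/f](ρ[e/a](S)))))) → 5

== RESULT ==
e | f
2 | 1
5 | 2
6 | 1
8 | 2
9 | 1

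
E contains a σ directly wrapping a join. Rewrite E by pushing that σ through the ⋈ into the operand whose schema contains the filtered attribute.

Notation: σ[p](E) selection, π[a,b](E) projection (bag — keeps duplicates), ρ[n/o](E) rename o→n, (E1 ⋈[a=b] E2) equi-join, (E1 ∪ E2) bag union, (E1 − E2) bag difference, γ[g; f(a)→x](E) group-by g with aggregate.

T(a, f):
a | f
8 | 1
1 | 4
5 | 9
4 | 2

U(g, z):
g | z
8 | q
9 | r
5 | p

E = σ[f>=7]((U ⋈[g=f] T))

σ filters on f, owned by the right side.
E' = (U ⋈[g=f] σ[f>=7](T))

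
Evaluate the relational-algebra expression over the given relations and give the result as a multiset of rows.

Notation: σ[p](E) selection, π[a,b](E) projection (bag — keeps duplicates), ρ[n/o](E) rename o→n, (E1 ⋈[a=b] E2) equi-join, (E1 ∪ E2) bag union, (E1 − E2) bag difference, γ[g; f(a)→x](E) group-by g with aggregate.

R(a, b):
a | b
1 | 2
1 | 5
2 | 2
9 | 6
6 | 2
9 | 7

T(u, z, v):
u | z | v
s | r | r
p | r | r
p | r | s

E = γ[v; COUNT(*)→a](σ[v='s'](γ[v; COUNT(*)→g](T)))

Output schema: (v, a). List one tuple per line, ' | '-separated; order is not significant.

Stepwise |·|:
  T → 3
  γ[v; COUNT(*)→g](T) → 2
  σ[v='s'](γ[v; COUNT(*)→g](T)) → 1
  γ[v; COUNT(*)→a](σ[v='s'](γ[v; COUNT(*)→g](T))) → 1

== RESULT ==
v | a
s | 1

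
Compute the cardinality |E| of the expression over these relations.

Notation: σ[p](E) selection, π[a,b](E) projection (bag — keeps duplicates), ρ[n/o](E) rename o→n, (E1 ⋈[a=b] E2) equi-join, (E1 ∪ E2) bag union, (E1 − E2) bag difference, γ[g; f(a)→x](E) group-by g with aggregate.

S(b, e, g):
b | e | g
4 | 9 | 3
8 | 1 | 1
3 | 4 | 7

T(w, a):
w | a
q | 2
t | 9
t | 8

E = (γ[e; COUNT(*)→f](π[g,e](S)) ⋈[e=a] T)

Subexpression sizes:
  S → 3
  π[g,e](S) → 3
  γ[e; COUNT(*)→f](π[g,e](S)) → 3
  T → 3
  (γ[e; COUNT(*)→f](π[g,e](S)) ⋈[e=a] T) → 1

|E| = 1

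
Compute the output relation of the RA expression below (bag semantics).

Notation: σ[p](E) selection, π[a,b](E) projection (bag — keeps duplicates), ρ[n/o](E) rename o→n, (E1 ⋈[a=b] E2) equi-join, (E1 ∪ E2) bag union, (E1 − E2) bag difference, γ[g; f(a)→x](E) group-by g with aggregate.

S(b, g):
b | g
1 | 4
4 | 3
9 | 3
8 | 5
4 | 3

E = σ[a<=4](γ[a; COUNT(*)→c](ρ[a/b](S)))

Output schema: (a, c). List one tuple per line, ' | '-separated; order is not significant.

Per-node cardinality:
  S → 5
  ρ[a/b](S) → 5
  γ[a; COUNT(*)→c](ρ[a/b](S)) → 4
  σ[a<=4](γ[a; COUNT(*)→c](ρ[a/b](S))) → 2

== RESULT ==
a | c
1 | 1
4 | 2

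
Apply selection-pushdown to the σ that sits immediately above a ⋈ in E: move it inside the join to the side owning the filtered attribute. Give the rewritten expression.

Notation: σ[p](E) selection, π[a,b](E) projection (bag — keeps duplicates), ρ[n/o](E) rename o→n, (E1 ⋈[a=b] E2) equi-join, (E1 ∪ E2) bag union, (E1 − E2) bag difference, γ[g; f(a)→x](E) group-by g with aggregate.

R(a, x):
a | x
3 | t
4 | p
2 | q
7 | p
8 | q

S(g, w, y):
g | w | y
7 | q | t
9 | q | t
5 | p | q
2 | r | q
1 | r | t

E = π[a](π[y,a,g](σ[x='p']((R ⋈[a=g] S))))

σ filters on x, owned by the left side.
E' = π[a](π[y,a,g]((σ[x='p'](R) ⋈[a=g] S)))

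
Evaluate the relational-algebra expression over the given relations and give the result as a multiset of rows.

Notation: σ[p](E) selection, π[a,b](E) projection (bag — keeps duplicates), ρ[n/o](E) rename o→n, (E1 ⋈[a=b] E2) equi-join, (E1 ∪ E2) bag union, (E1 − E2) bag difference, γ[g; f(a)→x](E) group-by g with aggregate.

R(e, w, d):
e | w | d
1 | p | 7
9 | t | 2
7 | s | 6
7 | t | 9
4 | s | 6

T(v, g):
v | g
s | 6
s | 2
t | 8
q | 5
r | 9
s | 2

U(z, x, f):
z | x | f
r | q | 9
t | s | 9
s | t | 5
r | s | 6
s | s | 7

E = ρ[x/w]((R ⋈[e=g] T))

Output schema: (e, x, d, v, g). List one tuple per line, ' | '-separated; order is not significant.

Stepwise |·|:
  R → 5
  T → 6
  (R ⋈[e=g] T) → 1
  ρ[x/w]((R ⋈[e=g] T)) → 1

== RESULT ==
e | x | d | v | g
9 | t | 2 | r | 9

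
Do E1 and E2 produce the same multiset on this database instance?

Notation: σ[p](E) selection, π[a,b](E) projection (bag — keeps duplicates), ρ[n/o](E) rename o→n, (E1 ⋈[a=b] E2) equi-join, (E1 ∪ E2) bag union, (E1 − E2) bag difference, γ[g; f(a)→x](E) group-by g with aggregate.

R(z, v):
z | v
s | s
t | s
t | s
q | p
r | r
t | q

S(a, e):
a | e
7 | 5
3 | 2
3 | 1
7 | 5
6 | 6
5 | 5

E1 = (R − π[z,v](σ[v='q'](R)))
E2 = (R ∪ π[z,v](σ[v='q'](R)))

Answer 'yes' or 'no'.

E1 stepwise |·|:
  R → 6
  R → 6
  σ[v='q'](R) → 1
  π[z,v](σ[v='q'](R)) → 1
  (R − π[z,v](σ[v='q'](R))) → 5
E2 stepwise |·|:
  R → 6
  R → 6
  σ[v='q'](R) → 1
  π[z,v](σ[v='q'](R)) → 1
  (R ∪ π[z,v](σ[v='q'](R))) → 7

E1 result:
z | v
q | p
r | r
s | s
t | s
t | s
E2 result:
z | v
q | p
r | r
s | s
t | q
t | q
t | s
t | s
Witness: ('t', 'q') appears 0× in E1 but 2× in E2.

no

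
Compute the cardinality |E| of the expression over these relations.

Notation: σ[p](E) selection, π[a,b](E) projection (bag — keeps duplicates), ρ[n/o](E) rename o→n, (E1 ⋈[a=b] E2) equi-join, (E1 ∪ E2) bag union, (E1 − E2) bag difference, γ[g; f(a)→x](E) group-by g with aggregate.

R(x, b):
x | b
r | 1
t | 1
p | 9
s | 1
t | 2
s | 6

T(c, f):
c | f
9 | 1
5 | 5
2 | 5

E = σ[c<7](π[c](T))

Per-node cardinality:
  T → 3
  π[c](T) → 3
  σ[c<7](π[c](T)) → 2

|E| = 2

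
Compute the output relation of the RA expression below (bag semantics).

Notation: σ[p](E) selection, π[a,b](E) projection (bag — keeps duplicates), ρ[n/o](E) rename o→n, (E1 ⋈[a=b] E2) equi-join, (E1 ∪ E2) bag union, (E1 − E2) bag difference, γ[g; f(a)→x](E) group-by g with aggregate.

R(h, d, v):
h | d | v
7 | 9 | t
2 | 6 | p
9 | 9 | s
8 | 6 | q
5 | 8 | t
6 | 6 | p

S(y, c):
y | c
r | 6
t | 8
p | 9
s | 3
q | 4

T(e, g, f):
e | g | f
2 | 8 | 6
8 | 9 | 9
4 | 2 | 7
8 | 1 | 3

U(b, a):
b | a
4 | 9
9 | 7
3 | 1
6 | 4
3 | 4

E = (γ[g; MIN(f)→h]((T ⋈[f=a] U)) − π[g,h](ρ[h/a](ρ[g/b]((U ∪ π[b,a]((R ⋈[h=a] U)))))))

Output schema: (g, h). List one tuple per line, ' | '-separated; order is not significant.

Stepwise |·|:
  T → 4
  U → 5
  (T ⋈[f=a] U) → 2
  γ[g; MIN(f)→h]((T ⋈[f=a] U)) → 2
  U → 5
  R → 6
  U → 5
  (R ⋈[h=a] U) → 2
  π[b,a]((R ⋈[h=a] U)) → 2
  (U ∪ π[b,a]((R ⋈[h=a] U))) → 7
  ρ[g/b]((U ∪ π[b,a]((R ⋈[h=a] U)))) → 7
  ρ[h/a](ρ[g/b]((U ∪ π[b,a]((R ⋈[h=a] U))))) → 7
  π[g,h](ρ[h/a](ρ[g/b]((U ∪ π[b,a]((R ⋈[h=a] U)))))) → 7
  (γ[g; MIN(f)→h]((T ⋈[f=a] U)) − π[g,h](ρ[h/a](ρ[g/b]((U ∪ π[b,a]((R ⋈[h=a] U))))))) → 2

== RESULT ==
g | h
2 | 7
9 | 9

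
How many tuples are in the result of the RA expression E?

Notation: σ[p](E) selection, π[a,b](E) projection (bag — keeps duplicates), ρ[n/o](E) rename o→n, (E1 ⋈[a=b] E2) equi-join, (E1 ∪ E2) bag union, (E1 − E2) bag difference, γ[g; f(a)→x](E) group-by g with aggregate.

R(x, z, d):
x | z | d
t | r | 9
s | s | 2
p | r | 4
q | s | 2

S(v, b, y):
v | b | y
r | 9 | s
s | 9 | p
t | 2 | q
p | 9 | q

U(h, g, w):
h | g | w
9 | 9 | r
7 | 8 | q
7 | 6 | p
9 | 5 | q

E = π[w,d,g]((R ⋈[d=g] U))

Subexpression sizes:
  R → 4
  U → 4
  (R ⋈[d=g] U) → 1
  π[w,d,g]((R ⋈[d=g] U)) → 1

|E| = 1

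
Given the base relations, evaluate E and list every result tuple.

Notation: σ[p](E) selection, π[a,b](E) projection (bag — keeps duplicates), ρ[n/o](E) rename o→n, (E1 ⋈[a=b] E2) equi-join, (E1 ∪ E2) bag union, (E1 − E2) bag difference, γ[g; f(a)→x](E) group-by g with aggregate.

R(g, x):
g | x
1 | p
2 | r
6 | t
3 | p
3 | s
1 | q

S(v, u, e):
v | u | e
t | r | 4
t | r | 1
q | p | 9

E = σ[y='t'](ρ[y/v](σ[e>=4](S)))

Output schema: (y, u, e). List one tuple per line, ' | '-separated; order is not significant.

Subexpression sizes:
  S → 3
  σ[e>=4](S) → 2
  ρ[y/v](σ[e>=4](S)) → 2
  σ[y='t'](ρ[y/v](σ[e>=4](S))) → 1

== RESULT ==
y | u | e
t | r | 4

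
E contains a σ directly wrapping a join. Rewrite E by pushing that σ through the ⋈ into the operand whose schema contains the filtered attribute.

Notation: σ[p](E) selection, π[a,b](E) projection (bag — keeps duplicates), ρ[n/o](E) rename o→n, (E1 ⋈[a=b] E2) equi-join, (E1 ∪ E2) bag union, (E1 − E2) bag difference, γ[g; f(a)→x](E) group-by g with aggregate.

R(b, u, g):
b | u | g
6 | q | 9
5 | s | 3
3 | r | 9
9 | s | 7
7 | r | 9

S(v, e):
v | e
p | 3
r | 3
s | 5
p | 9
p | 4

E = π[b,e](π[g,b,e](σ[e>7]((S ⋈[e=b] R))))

σ filters on e, owned by the left side.
E' = π[b,e](π[g,b,e]((σ[e>7](S) ⋈[e=b] R)))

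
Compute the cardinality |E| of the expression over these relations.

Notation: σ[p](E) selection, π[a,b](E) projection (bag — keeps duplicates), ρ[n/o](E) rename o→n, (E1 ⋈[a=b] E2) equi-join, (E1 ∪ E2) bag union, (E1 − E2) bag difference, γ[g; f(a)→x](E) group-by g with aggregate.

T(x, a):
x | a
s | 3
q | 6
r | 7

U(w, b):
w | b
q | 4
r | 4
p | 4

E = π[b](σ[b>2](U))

Per-node cardinality:
  U → 3
  σ[b>2](U) → 3
  π[b](σ[b>2](U)) → 3

|E| = 3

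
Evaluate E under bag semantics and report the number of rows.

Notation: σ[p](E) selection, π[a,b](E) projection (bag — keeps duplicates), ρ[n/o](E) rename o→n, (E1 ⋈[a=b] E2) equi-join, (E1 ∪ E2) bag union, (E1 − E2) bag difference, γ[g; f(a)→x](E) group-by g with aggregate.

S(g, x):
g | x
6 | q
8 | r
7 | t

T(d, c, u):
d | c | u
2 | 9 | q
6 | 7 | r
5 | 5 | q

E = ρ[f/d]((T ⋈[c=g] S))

Subexpression sizes:
  T → 3
  S → 3
  (T ⋈[c=g] S) → 1
  ρ[f/d]((T ⋈[c=g] S)) → 1

|E| = 1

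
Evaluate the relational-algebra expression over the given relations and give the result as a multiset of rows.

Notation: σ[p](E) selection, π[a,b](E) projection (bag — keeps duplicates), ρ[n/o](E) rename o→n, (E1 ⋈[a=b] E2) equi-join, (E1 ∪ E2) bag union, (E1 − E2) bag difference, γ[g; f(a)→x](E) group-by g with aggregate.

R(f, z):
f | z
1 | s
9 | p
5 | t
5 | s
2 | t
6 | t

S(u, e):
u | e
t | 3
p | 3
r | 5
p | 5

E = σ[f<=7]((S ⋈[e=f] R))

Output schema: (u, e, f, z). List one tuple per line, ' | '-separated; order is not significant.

Row counts bottom-up:
  S → 4
  R → 6
  (S ⋈[e=f] R) → 4
  σ[f<=7]((S ⋈[e=f] R)) → 4

== RESULT ==
u | e | f | z
p | 5 | 5 | s
p | 5 | 5 | t
r | 5 | 5 | s
r | 5 | 5 | t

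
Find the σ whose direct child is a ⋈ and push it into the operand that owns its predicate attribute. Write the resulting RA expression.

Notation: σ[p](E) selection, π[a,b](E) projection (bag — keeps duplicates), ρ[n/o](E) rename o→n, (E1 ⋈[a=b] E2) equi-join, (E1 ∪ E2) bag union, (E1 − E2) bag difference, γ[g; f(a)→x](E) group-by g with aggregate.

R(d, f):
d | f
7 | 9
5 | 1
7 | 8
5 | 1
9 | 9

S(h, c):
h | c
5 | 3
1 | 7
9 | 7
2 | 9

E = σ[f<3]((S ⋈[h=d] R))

σ filters on f, owned by the right side.
E' = (S ⋈[h=d] σ[f<3](R))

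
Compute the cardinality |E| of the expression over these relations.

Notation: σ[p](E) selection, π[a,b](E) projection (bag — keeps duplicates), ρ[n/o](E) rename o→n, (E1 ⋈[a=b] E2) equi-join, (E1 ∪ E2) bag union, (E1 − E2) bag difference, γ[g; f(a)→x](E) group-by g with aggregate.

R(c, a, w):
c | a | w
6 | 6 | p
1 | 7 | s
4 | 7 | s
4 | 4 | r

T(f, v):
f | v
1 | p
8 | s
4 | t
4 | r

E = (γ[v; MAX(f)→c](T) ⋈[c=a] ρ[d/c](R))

Row counts bottom-up:
  T → 4
  γ[v; MAX(f)→c](T) → 4
  R → 4
  ρ[d/c](R) → 4
  (γ[v; MAX(f)→c](T) ⋈[c=a] ρ[d/c](R)) → 2

|E| = 2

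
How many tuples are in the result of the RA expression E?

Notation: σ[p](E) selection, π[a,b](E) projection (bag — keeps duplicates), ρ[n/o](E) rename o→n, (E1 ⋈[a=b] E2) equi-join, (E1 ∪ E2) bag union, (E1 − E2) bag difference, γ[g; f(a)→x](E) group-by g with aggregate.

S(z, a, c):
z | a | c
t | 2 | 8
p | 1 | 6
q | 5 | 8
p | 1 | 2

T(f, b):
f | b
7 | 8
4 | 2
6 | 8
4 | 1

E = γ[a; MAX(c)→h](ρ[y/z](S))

Row counts bottom-up:
  S → 4
  ρ[y/z](S) → 4
  γ[a; MAX(c)→h](ρ[y/z](S)) → 3

|E| = 3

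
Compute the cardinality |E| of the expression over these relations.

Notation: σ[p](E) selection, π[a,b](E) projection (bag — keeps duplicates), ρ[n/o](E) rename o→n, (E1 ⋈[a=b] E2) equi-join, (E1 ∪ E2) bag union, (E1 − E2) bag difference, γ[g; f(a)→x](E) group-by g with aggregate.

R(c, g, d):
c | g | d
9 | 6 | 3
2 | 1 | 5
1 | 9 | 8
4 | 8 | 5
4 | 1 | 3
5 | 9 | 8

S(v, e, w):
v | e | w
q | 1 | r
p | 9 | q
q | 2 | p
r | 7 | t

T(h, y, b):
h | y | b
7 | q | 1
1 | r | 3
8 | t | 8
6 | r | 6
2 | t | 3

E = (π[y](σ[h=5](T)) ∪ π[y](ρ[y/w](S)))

Stepwise |·|:
  T → 5
  σ[h=5](T) → 0
  π[y](σ[h=5](T)) → 0
  S → 4
  ρ[y/w](S) → 4
  π[y](ρ[y/w](S)) → 4
  (π[y](σ[h=5](T)) ∪ π[y](ρ[y/w](S))) → 4

|E| = 4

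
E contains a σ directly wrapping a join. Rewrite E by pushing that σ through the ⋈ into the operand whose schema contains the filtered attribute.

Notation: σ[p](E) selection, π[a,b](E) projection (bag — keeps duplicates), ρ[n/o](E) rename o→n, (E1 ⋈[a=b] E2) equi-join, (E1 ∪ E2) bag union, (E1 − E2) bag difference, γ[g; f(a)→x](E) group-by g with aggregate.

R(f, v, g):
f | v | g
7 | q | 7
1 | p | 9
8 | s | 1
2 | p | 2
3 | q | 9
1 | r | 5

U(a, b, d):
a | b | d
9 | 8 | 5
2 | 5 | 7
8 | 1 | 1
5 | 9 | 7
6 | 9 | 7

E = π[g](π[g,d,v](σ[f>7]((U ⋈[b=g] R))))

σ filters on f, owned by the right side.
E' = π[g](π[g,d,v]((U ⋈[b=g] σ[f>7](R))))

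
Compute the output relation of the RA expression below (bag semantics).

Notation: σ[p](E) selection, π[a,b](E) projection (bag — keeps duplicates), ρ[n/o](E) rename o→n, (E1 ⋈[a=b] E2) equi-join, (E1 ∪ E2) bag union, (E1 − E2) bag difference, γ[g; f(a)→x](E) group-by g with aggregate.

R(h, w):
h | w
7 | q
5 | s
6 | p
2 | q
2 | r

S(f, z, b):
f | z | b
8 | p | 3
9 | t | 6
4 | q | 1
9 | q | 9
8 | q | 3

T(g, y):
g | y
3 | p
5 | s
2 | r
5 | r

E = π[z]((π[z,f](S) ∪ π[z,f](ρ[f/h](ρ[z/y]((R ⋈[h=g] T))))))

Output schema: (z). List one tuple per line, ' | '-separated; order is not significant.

Subexpression sizes:
  S → 5
  π[z,f](S) → 5
  R → 5
  T → 4
  (R ⋈[h=g] T) → 4
  ρ[z/y]((R ⋈[h=g] T)) → 4
  ρ[f/h](ρ[z/y]((R ⋈[h=g] T))) → 4
  π[z,f](ρ[f/h](ρ[z/y]((R ⋈[h=g] T)))) → 4
  (π[z,f](S) ∪ π[z,f](ρ[f/h](ρ[z/y]((R ⋈[h=g] T))))) → 9
  π[z]((π[z,f](S) ∪ π[z,f](ρ[f/h](ρ[z/y]((R ⋈[h=g] T)))))) → 9

== RESULT ==
z
p
q
q
q
r
r
r
s
t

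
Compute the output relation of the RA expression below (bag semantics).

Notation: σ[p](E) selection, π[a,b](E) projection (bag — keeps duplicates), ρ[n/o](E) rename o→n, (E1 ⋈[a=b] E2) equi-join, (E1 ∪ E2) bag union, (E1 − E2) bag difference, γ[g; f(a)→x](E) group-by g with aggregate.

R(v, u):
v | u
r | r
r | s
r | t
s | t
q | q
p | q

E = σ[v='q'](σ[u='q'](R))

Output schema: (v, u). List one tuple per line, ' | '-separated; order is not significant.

Stepwise |·|:
  R → 6
  σ[u='q'](R) → 2
  σ[v='q'](σ[u='q'](R)) → 1

== RESULT ==
v | u
q | q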